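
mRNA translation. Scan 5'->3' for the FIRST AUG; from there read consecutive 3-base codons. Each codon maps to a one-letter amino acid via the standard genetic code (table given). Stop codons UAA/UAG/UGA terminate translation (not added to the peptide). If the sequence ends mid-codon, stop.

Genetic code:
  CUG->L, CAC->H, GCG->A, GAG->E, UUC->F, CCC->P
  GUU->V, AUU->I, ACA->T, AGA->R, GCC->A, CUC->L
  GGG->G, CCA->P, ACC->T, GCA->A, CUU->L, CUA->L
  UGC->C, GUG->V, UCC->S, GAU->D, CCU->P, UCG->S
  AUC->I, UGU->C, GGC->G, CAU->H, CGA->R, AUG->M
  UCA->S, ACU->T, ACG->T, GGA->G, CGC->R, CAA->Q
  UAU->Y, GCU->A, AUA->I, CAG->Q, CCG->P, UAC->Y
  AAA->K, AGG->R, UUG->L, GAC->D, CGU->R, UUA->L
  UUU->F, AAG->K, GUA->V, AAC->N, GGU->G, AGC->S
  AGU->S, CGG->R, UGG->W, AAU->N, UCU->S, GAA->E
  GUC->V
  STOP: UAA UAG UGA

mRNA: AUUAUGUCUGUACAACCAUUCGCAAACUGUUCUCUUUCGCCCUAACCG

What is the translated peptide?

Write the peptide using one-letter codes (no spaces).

start AUG at pos 3
pos 3: AUG -> M; peptide=M
pos 6: UCU -> S; peptide=MS
pos 9: GUA -> V; peptide=MSV
pos 12: CAA -> Q; peptide=MSVQ
pos 15: CCA -> P; peptide=MSVQP
pos 18: UUC -> F; peptide=MSVQPF
pos 21: GCA -> A; peptide=MSVQPFA
pos 24: AAC -> N; peptide=MSVQPFAN
pos 27: UGU -> C; peptide=MSVQPFANC
pos 30: UCU -> S; peptide=MSVQPFANCS
pos 33: CUU -> L; peptide=MSVQPFANCSL
pos 36: UCG -> S; peptide=MSVQPFANCSLS
pos 39: CCC -> P; peptide=MSVQPFANCSLSP
pos 42: UAA -> STOP

Answer: MSVQPFANCSLSP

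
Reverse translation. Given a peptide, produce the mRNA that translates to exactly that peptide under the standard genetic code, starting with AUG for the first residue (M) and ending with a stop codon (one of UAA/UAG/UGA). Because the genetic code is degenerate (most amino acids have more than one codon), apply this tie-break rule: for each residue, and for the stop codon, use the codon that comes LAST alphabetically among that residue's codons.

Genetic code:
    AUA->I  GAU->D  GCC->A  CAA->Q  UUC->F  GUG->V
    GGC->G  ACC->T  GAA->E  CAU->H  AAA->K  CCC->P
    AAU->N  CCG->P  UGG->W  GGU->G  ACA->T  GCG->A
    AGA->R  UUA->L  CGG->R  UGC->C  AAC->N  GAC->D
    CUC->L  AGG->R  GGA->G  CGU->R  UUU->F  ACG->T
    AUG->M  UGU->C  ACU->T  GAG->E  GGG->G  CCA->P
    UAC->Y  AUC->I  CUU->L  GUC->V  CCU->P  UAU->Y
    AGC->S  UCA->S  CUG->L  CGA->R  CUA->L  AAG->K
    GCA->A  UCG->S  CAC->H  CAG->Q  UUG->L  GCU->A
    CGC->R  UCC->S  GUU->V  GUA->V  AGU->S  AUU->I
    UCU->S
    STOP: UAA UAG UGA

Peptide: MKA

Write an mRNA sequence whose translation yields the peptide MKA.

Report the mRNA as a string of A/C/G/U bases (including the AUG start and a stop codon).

Answer: mRNA: AUGAAGGCUUGA

Derivation:
residue 1: M -> AUG (start codon)
residue 2: K codons sorted = AAA,AAG -> pick last = AAG
residue 3: A codons sorted = GCA,GCC,GCG,GCU -> pick last = GCU
terminator: stop codons sorted = UAA,UAG,UGA -> pick last = UGA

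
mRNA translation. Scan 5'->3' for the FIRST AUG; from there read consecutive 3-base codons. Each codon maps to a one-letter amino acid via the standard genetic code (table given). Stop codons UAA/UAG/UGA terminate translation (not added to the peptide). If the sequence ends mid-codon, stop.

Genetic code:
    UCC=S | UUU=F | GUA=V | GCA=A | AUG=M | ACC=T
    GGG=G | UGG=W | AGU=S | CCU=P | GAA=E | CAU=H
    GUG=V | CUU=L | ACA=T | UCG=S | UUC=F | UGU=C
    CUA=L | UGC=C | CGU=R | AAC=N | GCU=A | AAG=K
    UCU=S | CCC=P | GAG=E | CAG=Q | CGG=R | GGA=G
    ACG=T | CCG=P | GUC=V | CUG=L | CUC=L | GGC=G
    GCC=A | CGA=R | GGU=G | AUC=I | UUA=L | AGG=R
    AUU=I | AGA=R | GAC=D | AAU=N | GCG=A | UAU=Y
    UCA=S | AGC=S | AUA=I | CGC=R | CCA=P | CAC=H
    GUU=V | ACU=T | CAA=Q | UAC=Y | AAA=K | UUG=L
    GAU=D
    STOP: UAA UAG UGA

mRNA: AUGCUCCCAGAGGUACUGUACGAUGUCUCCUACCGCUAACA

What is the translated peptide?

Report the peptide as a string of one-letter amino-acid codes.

start AUG at pos 0
pos 0: AUG -> M; peptide=M
pos 3: CUC -> L; peptide=ML
pos 6: CCA -> P; peptide=MLP
pos 9: GAG -> E; peptide=MLPE
pos 12: GUA -> V; peptide=MLPEV
pos 15: CUG -> L; peptide=MLPEVL
pos 18: UAC -> Y; peptide=MLPEVLY
pos 21: GAU -> D; peptide=MLPEVLYD
pos 24: GUC -> V; peptide=MLPEVLYDV
pos 27: UCC -> S; peptide=MLPEVLYDVS
pos 30: UAC -> Y; peptide=MLPEVLYDVSY
pos 33: CGC -> R; peptide=MLPEVLYDVSYR
pos 36: UAA -> STOP

Answer: MLPEVLYDVSYR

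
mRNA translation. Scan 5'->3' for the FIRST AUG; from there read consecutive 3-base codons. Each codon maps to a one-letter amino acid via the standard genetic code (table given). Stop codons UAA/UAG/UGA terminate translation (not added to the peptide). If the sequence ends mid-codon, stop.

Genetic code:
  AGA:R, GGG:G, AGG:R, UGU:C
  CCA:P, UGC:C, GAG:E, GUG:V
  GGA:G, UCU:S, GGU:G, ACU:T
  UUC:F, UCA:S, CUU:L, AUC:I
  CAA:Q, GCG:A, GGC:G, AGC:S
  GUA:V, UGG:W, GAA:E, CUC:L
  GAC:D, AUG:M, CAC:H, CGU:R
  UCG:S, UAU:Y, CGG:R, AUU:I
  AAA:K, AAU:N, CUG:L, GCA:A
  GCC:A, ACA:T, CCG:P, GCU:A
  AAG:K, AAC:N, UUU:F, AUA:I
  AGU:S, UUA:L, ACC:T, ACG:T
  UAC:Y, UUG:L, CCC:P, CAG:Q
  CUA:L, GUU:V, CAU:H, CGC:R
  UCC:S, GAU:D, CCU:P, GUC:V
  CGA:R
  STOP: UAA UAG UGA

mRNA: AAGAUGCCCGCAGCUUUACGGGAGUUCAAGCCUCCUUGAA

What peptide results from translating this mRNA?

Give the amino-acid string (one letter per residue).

Answer: MPAALREFKPP

Derivation:
start AUG at pos 3
pos 3: AUG -> M; peptide=M
pos 6: CCC -> P; peptide=MP
pos 9: GCA -> A; peptide=MPA
pos 12: GCU -> A; peptide=MPAA
pos 15: UUA -> L; peptide=MPAAL
pos 18: CGG -> R; peptide=MPAALR
pos 21: GAG -> E; peptide=MPAALRE
pos 24: UUC -> F; peptide=MPAALREF
pos 27: AAG -> K; peptide=MPAALREFK
pos 30: CCU -> P; peptide=MPAALREFKP
pos 33: CCU -> P; peptide=MPAALREFKPP
pos 36: UGA -> STOP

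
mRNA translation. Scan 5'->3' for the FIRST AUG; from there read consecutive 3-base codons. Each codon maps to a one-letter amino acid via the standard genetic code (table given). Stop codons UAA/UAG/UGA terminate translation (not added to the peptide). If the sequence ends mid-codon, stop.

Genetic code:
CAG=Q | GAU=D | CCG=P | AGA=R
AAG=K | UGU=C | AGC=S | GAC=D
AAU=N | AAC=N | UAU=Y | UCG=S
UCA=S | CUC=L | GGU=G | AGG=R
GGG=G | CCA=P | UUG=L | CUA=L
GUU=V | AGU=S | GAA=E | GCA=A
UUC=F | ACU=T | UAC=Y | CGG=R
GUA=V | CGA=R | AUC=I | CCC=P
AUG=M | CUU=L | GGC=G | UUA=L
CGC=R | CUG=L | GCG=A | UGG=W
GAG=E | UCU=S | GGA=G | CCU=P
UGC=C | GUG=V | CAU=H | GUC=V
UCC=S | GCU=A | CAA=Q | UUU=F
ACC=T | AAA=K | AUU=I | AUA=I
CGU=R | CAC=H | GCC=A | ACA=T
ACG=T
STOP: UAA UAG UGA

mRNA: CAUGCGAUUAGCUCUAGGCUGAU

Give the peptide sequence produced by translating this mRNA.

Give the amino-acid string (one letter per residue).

Answer: MRLALG

Derivation:
start AUG at pos 1
pos 1: AUG -> M; peptide=M
pos 4: CGA -> R; peptide=MR
pos 7: UUA -> L; peptide=MRL
pos 10: GCU -> A; peptide=MRLA
pos 13: CUA -> L; peptide=MRLAL
pos 16: GGC -> G; peptide=MRLALG
pos 19: UGA -> STOP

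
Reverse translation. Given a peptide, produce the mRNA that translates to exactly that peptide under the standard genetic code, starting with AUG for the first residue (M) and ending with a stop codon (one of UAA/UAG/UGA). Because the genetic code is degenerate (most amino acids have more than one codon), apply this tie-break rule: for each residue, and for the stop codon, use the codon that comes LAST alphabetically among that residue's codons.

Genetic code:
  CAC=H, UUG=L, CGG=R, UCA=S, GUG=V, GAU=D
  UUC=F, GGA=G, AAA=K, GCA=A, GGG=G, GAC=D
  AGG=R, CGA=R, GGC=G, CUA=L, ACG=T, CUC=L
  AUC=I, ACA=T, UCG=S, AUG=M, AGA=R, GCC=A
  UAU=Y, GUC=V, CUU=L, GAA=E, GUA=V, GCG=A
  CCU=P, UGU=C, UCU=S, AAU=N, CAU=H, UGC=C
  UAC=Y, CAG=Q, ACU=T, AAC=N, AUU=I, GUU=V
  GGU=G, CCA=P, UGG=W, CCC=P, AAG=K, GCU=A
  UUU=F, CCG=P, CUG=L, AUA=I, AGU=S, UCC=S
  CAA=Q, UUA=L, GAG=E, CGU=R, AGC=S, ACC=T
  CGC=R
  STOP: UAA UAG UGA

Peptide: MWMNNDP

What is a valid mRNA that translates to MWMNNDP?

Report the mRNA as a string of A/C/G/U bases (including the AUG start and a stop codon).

residue 1: M -> AUG (start codon)
residue 2: W -> UGG (only codon)
residue 3: M -> AUG (only codon)
residue 4: N codons sorted = AAC,AAU -> pick last = AAU
residue 5: N codons sorted = AAC,AAU -> pick last = AAU
residue 6: D codons sorted = GAC,GAU -> pick last = GAU
residue 7: P codons sorted = CCA,CCC,CCG,CCU -> pick last = CCU
terminator: stop codons sorted = UAA,UAG,UGA -> pick last = UGA

Answer: mRNA: AUGUGGAUGAAUAAUGAUCCUUGA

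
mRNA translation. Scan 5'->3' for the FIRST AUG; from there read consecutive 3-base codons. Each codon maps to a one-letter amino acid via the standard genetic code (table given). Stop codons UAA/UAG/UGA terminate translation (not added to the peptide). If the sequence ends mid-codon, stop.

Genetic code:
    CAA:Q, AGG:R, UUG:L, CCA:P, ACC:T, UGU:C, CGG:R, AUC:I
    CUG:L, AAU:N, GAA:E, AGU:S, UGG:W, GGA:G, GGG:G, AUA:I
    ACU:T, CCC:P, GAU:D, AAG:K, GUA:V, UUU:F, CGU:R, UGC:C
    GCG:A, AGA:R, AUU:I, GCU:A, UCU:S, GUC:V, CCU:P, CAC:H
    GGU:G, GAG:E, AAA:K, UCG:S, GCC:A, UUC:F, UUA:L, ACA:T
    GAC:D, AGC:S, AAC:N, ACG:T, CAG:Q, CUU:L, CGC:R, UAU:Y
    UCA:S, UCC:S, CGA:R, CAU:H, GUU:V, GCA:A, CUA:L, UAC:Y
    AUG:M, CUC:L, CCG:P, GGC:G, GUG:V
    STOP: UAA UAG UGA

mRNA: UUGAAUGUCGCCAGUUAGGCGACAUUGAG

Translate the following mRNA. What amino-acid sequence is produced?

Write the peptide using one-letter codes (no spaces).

Answer: MSPVRRH

Derivation:
start AUG at pos 4
pos 4: AUG -> M; peptide=M
pos 7: UCG -> S; peptide=MS
pos 10: CCA -> P; peptide=MSP
pos 13: GUU -> V; peptide=MSPV
pos 16: AGG -> R; peptide=MSPVR
pos 19: CGA -> R; peptide=MSPVRR
pos 22: CAU -> H; peptide=MSPVRRH
pos 25: UGA -> STOP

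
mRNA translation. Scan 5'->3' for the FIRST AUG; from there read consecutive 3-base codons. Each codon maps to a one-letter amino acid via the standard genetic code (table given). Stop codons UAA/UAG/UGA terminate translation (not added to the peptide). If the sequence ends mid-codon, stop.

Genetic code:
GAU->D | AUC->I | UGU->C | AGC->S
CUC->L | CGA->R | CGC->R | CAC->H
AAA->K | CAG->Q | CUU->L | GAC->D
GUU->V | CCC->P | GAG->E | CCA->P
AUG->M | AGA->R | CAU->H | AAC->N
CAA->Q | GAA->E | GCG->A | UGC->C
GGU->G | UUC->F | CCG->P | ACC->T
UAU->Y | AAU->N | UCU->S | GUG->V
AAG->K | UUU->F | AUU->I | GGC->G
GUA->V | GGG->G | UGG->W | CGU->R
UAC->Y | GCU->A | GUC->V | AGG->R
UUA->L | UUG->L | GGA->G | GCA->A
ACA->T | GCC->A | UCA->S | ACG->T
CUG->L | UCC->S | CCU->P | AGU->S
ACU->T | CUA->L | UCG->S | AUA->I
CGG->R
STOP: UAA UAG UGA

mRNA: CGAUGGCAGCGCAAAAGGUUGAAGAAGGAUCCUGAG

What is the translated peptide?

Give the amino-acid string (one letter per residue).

Answer: MAAQKVEEGS

Derivation:
start AUG at pos 2
pos 2: AUG -> M; peptide=M
pos 5: GCA -> A; peptide=MA
pos 8: GCG -> A; peptide=MAA
pos 11: CAA -> Q; peptide=MAAQ
pos 14: AAG -> K; peptide=MAAQK
pos 17: GUU -> V; peptide=MAAQKV
pos 20: GAA -> E; peptide=MAAQKVE
pos 23: GAA -> E; peptide=MAAQKVEE
pos 26: GGA -> G; peptide=MAAQKVEEG
pos 29: UCC -> S; peptide=MAAQKVEEGS
pos 32: UGA -> STOP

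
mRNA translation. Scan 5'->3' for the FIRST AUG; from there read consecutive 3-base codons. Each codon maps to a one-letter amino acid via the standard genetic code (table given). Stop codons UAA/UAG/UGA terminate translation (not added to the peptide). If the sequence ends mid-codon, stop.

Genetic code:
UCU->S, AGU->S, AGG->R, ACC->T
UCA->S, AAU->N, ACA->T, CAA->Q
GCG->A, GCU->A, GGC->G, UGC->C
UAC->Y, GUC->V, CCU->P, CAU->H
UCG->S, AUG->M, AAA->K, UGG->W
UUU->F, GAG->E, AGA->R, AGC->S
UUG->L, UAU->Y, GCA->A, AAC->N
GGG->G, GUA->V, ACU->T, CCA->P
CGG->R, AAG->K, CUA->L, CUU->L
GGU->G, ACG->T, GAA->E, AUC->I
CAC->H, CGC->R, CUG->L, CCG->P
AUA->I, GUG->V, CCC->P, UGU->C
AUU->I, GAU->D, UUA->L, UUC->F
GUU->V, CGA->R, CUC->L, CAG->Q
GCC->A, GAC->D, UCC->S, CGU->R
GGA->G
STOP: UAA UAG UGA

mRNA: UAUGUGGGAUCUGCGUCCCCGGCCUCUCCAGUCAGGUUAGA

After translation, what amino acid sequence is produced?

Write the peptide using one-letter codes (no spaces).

Answer: MWDLRPRPLQSG

Derivation:
start AUG at pos 1
pos 1: AUG -> M; peptide=M
pos 4: UGG -> W; peptide=MW
pos 7: GAU -> D; peptide=MWD
pos 10: CUG -> L; peptide=MWDL
pos 13: CGU -> R; peptide=MWDLR
pos 16: CCC -> P; peptide=MWDLRP
pos 19: CGG -> R; peptide=MWDLRPR
pos 22: CCU -> P; peptide=MWDLRPRP
pos 25: CUC -> L; peptide=MWDLRPRPL
pos 28: CAG -> Q; peptide=MWDLRPRPLQ
pos 31: UCA -> S; peptide=MWDLRPRPLQS
pos 34: GGU -> G; peptide=MWDLRPRPLQSG
pos 37: UAG -> STOP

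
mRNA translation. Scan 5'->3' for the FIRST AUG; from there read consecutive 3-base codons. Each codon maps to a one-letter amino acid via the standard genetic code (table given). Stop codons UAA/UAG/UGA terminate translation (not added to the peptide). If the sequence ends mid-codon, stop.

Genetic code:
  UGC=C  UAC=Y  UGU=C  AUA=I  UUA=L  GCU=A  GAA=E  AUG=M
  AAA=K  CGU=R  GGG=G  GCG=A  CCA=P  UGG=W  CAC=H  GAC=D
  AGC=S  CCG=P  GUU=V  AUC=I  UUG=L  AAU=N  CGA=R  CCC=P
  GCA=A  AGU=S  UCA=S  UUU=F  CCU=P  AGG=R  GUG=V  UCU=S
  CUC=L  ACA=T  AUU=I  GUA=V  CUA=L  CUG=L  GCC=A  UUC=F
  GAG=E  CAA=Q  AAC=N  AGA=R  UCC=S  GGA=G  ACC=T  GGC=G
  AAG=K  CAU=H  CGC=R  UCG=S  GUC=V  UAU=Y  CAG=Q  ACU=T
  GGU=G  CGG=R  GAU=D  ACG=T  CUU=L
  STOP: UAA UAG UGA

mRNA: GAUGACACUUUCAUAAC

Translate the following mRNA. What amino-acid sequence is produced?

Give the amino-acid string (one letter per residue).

start AUG at pos 1
pos 1: AUG -> M; peptide=M
pos 4: ACA -> T; peptide=MT
pos 7: CUU -> L; peptide=MTL
pos 10: UCA -> S; peptide=MTLS
pos 13: UAA -> STOP

Answer: MTLS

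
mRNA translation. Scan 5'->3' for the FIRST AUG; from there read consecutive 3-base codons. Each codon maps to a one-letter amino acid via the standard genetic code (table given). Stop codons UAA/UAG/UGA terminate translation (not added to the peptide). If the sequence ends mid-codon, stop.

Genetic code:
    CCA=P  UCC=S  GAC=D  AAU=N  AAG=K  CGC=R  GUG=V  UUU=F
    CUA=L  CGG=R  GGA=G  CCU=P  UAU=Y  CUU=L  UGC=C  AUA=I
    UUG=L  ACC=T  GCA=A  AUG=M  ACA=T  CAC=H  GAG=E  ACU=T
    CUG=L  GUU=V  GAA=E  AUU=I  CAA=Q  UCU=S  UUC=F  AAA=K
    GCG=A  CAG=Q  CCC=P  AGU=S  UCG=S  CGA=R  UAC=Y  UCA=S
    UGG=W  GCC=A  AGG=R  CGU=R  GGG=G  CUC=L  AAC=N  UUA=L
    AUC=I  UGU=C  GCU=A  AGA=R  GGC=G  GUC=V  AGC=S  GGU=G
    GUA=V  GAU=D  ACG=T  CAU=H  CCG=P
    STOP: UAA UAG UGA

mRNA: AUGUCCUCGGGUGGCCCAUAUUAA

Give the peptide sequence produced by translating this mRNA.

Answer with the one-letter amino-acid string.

Answer: MSSGGPY

Derivation:
start AUG at pos 0
pos 0: AUG -> M; peptide=M
pos 3: UCC -> S; peptide=MS
pos 6: UCG -> S; peptide=MSS
pos 9: GGU -> G; peptide=MSSG
pos 12: GGC -> G; peptide=MSSGG
pos 15: CCA -> P; peptide=MSSGGP
pos 18: UAU -> Y; peptide=MSSGGPY
pos 21: UAA -> STOP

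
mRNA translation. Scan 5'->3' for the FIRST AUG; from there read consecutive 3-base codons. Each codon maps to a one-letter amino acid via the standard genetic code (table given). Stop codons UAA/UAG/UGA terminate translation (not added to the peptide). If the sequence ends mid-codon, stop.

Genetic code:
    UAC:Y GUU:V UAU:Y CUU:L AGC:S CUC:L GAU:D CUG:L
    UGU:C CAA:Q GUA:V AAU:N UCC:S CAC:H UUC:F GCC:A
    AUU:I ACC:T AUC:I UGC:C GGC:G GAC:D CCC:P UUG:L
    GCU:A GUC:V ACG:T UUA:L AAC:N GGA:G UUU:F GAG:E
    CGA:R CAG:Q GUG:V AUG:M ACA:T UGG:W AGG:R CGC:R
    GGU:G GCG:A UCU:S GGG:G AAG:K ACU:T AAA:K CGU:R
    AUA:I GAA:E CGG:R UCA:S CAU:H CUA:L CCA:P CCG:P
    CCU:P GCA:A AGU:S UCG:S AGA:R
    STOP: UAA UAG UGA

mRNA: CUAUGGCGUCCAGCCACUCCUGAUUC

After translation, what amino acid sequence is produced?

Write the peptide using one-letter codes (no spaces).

Answer: MASSHS

Derivation:
start AUG at pos 2
pos 2: AUG -> M; peptide=M
pos 5: GCG -> A; peptide=MA
pos 8: UCC -> S; peptide=MAS
pos 11: AGC -> S; peptide=MASS
pos 14: CAC -> H; peptide=MASSH
pos 17: UCC -> S; peptide=MASSHS
pos 20: UGA -> STOP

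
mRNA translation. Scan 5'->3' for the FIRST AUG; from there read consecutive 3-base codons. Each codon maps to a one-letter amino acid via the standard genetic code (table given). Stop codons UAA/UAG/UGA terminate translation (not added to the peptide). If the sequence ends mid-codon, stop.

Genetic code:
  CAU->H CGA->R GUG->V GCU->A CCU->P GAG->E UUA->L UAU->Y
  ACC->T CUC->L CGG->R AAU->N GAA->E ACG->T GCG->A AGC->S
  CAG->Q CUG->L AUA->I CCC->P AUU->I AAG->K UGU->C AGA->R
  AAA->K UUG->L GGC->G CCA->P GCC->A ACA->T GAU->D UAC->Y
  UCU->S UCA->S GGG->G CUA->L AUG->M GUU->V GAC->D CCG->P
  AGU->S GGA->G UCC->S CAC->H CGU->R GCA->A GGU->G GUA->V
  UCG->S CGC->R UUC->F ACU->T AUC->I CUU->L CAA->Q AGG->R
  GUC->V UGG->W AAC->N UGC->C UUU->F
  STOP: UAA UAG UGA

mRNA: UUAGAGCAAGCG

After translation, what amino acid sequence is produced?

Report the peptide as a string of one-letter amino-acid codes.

Answer: (empty: no AUG start codon)

Derivation:
no AUG start codon found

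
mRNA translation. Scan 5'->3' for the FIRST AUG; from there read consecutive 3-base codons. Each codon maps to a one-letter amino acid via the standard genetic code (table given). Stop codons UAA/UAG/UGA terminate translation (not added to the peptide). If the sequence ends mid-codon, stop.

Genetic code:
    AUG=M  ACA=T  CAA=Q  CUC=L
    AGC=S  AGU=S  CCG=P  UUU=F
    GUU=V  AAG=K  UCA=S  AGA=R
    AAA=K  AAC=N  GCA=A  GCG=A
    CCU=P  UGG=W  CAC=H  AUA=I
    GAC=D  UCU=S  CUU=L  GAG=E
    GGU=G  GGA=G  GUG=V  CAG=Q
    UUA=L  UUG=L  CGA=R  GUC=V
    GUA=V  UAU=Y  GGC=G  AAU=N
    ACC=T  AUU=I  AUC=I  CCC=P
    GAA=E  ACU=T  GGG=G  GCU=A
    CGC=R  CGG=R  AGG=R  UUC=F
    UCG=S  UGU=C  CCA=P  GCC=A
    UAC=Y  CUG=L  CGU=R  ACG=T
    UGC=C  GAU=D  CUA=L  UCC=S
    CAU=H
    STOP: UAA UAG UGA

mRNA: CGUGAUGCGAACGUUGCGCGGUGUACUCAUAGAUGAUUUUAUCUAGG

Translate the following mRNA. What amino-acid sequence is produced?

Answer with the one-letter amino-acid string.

start AUG at pos 4
pos 4: AUG -> M; peptide=M
pos 7: CGA -> R; peptide=MR
pos 10: ACG -> T; peptide=MRT
pos 13: UUG -> L; peptide=MRTL
pos 16: CGC -> R; peptide=MRTLR
pos 19: GGU -> G; peptide=MRTLRG
pos 22: GUA -> V; peptide=MRTLRGV
pos 25: CUC -> L; peptide=MRTLRGVL
pos 28: AUA -> I; peptide=MRTLRGVLI
pos 31: GAU -> D; peptide=MRTLRGVLID
pos 34: GAU -> D; peptide=MRTLRGVLIDD
pos 37: UUU -> F; peptide=MRTLRGVLIDDF
pos 40: AUC -> I; peptide=MRTLRGVLIDDFI
pos 43: UAG -> STOP

Answer: MRTLRGVLIDDFI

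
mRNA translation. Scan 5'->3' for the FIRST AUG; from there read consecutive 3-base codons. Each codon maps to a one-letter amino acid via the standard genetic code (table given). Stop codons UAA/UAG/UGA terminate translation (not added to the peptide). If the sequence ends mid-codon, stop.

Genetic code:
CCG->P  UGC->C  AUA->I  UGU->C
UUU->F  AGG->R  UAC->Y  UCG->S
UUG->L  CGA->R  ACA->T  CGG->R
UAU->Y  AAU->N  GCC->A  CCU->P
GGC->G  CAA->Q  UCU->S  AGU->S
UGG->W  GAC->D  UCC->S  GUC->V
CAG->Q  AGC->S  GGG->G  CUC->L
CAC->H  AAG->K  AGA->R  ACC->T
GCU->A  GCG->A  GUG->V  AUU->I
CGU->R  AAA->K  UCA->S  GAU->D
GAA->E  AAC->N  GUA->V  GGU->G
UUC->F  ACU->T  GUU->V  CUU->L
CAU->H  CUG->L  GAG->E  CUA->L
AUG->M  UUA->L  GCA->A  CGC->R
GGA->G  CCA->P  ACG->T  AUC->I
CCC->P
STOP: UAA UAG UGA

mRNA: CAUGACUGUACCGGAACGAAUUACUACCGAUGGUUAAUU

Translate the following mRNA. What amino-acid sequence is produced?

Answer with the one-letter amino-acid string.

start AUG at pos 1
pos 1: AUG -> M; peptide=M
pos 4: ACU -> T; peptide=MT
pos 7: GUA -> V; peptide=MTV
pos 10: CCG -> P; peptide=MTVP
pos 13: GAA -> E; peptide=MTVPE
pos 16: CGA -> R; peptide=MTVPER
pos 19: AUU -> I; peptide=MTVPERI
pos 22: ACU -> T; peptide=MTVPERIT
pos 25: ACC -> T; peptide=MTVPERITT
pos 28: GAU -> D; peptide=MTVPERITTD
pos 31: GGU -> G; peptide=MTVPERITTDG
pos 34: UAA -> STOP

Answer: MTVPERITTDG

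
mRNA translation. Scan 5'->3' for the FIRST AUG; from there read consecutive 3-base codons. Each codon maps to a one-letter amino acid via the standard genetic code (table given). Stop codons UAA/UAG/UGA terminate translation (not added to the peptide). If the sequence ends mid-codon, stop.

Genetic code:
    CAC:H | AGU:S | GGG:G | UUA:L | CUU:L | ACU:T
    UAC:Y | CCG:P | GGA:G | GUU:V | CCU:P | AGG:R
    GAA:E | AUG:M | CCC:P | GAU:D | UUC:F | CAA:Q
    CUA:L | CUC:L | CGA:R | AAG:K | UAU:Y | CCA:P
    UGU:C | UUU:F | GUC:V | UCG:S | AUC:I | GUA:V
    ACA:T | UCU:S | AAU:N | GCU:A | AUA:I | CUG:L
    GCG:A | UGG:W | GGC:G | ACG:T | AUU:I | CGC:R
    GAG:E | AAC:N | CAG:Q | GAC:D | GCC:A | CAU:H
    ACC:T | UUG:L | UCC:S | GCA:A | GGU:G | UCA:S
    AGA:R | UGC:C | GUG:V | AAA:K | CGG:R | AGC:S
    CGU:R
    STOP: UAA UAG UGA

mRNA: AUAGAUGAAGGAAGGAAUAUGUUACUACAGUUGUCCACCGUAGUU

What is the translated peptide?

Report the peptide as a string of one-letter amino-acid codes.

start AUG at pos 4
pos 4: AUG -> M; peptide=M
pos 7: AAG -> K; peptide=MK
pos 10: GAA -> E; peptide=MKE
pos 13: GGA -> G; peptide=MKEG
pos 16: AUA -> I; peptide=MKEGI
pos 19: UGU -> C; peptide=MKEGIC
pos 22: UAC -> Y; peptide=MKEGICY
pos 25: UAC -> Y; peptide=MKEGICYY
pos 28: AGU -> S; peptide=MKEGICYYS
pos 31: UGU -> C; peptide=MKEGICYYSC
pos 34: CCA -> P; peptide=MKEGICYYSCP
pos 37: CCG -> P; peptide=MKEGICYYSCPP
pos 40: UAG -> STOP

Answer: MKEGICYYSCPP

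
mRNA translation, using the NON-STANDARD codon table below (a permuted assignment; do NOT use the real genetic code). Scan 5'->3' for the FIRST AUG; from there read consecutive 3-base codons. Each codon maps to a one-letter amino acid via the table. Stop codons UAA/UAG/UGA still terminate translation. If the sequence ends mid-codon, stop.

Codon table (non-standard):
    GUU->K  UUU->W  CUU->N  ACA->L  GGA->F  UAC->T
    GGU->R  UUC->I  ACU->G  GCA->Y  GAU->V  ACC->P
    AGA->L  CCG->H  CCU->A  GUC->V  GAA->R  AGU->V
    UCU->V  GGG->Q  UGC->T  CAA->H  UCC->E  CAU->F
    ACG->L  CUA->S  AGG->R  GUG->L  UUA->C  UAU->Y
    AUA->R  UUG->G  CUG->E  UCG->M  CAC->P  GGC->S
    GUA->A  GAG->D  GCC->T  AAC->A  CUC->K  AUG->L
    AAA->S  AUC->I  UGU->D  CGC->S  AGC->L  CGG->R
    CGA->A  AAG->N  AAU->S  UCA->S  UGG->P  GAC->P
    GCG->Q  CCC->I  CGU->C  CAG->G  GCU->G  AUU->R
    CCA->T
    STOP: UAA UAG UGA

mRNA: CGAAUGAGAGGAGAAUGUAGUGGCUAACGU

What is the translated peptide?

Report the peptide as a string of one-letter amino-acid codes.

Answer: LLFRDVS

Derivation:
start AUG at pos 3
pos 3: AUG -> L; peptide=L
pos 6: AGA -> L; peptide=LL
pos 9: GGA -> F; peptide=LLF
pos 12: GAA -> R; peptide=LLFR
pos 15: UGU -> D; peptide=LLFRD
pos 18: AGU -> V; peptide=LLFRDV
pos 21: GGC -> S; peptide=LLFRDVS
pos 24: UAA -> STOP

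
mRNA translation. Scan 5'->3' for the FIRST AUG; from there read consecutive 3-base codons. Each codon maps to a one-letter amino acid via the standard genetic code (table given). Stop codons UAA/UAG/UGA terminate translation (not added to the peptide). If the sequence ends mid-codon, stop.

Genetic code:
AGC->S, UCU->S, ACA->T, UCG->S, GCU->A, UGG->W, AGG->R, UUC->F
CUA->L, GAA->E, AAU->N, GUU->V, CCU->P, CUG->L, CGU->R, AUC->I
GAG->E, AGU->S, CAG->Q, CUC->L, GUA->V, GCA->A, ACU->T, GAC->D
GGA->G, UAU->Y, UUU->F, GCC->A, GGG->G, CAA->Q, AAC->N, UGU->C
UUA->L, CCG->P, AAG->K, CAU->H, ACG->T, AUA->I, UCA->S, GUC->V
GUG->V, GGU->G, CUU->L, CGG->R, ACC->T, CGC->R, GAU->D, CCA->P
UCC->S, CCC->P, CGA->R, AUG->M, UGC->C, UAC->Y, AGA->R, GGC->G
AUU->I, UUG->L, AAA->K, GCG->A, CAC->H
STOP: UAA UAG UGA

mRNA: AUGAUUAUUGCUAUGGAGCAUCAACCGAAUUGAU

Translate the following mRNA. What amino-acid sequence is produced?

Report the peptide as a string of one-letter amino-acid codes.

Answer: MIIAMEHQPN

Derivation:
start AUG at pos 0
pos 0: AUG -> M; peptide=M
pos 3: AUU -> I; peptide=MI
pos 6: AUU -> I; peptide=MII
pos 9: GCU -> A; peptide=MIIA
pos 12: AUG -> M; peptide=MIIAM
pos 15: GAG -> E; peptide=MIIAME
pos 18: CAU -> H; peptide=MIIAMEH
pos 21: CAA -> Q; peptide=MIIAMEHQ
pos 24: CCG -> P; peptide=MIIAMEHQP
pos 27: AAU -> N; peptide=MIIAMEHQPN
pos 30: UGA -> STOP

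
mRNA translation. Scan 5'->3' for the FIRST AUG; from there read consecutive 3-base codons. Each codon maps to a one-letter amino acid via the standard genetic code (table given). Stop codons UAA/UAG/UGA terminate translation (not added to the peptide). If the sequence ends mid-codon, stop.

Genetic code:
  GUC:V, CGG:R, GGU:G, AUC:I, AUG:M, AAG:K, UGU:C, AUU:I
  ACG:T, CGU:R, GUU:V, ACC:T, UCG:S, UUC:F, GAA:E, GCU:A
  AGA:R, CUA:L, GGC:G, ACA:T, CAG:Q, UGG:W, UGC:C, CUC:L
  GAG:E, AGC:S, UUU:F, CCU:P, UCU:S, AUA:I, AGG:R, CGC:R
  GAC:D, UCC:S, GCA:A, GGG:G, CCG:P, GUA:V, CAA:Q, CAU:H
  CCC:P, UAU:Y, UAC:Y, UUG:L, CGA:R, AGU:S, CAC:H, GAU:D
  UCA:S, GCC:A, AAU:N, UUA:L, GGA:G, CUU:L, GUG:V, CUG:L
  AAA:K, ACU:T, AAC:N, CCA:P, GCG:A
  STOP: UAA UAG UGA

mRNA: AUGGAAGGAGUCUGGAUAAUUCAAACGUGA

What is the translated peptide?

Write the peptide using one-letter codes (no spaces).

Answer: MEGVWIIQT

Derivation:
start AUG at pos 0
pos 0: AUG -> M; peptide=M
pos 3: GAA -> E; peptide=ME
pos 6: GGA -> G; peptide=MEG
pos 9: GUC -> V; peptide=MEGV
pos 12: UGG -> W; peptide=MEGVW
pos 15: AUA -> I; peptide=MEGVWI
pos 18: AUU -> I; peptide=MEGVWII
pos 21: CAA -> Q; peptide=MEGVWIIQ
pos 24: ACG -> T; peptide=MEGVWIIQT
pos 27: UGA -> STOP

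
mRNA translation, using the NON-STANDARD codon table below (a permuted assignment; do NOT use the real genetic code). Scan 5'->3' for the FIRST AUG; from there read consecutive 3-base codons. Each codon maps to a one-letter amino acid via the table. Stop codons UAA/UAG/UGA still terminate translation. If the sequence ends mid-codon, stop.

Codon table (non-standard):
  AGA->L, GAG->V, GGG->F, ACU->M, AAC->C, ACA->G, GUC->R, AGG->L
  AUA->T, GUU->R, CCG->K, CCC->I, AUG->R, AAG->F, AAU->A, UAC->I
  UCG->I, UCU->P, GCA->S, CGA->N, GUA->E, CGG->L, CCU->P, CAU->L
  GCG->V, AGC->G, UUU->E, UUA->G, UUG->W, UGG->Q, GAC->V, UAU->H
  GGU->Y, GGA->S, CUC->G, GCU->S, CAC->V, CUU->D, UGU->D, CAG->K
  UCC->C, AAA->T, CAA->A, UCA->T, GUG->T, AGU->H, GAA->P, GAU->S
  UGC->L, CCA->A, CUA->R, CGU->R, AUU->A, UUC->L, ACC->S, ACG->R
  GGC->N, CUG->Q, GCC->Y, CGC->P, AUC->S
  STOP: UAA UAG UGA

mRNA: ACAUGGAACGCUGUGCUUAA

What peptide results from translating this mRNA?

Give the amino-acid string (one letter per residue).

start AUG at pos 2
pos 2: AUG -> R; peptide=R
pos 5: GAA -> P; peptide=RP
pos 8: CGC -> P; peptide=RPP
pos 11: UGU -> D; peptide=RPPD
pos 14: GCU -> S; peptide=RPPDS
pos 17: UAA -> STOP

Answer: RPPDS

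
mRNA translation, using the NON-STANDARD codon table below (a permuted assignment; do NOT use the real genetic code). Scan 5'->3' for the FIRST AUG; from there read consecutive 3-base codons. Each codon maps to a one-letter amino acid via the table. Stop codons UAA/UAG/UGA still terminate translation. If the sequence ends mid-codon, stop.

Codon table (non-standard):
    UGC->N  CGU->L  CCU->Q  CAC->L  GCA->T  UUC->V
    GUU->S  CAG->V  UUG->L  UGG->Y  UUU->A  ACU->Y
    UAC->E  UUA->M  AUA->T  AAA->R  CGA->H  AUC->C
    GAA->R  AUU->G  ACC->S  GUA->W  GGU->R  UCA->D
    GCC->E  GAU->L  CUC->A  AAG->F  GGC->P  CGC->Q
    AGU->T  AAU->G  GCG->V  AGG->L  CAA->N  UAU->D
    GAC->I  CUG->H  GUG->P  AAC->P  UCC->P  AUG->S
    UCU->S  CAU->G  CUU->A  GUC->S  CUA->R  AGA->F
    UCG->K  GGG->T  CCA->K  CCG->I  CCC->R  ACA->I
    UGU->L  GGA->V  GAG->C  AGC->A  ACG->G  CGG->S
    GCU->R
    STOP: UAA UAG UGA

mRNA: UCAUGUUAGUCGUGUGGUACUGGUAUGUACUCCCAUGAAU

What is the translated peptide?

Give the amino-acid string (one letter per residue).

start AUG at pos 2
pos 2: AUG -> S; peptide=S
pos 5: UUA -> M; peptide=SM
pos 8: GUC -> S; peptide=SMS
pos 11: GUG -> P; peptide=SMSP
pos 14: UGG -> Y; peptide=SMSPY
pos 17: UAC -> E; peptide=SMSPYE
pos 20: UGG -> Y; peptide=SMSPYEY
pos 23: UAU -> D; peptide=SMSPYEYD
pos 26: GUA -> W; peptide=SMSPYEYDW
pos 29: CUC -> A; peptide=SMSPYEYDWA
pos 32: CCA -> K; peptide=SMSPYEYDWAK
pos 35: UGA -> STOP

Answer: SMSPYEYDWAK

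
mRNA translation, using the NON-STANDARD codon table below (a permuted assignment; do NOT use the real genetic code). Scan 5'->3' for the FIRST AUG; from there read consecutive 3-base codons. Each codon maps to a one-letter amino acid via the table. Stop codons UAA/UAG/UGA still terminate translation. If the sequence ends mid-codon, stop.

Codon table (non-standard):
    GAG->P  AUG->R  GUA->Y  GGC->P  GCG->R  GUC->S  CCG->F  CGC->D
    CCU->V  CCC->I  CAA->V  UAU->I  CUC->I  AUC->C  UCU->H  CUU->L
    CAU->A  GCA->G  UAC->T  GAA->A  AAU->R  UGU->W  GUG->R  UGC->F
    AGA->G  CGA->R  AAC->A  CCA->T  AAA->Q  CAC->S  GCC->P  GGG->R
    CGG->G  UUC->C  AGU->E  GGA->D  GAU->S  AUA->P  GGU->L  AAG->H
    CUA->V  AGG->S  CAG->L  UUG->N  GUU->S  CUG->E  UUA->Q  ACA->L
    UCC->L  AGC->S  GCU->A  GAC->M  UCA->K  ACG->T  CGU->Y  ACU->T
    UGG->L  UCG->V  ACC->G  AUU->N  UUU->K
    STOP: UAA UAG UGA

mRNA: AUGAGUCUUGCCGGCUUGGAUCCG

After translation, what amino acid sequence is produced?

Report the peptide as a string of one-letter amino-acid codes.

Answer: RELPPNSF

Derivation:
start AUG at pos 0
pos 0: AUG -> R; peptide=R
pos 3: AGU -> E; peptide=RE
pos 6: CUU -> L; peptide=REL
pos 9: GCC -> P; peptide=RELP
pos 12: GGC -> P; peptide=RELPP
pos 15: UUG -> N; peptide=RELPPN
pos 18: GAU -> S; peptide=RELPPNS
pos 21: CCG -> F; peptide=RELPPNSF
pos 24: only 0 nt remain (<3), stop (end of mRNA)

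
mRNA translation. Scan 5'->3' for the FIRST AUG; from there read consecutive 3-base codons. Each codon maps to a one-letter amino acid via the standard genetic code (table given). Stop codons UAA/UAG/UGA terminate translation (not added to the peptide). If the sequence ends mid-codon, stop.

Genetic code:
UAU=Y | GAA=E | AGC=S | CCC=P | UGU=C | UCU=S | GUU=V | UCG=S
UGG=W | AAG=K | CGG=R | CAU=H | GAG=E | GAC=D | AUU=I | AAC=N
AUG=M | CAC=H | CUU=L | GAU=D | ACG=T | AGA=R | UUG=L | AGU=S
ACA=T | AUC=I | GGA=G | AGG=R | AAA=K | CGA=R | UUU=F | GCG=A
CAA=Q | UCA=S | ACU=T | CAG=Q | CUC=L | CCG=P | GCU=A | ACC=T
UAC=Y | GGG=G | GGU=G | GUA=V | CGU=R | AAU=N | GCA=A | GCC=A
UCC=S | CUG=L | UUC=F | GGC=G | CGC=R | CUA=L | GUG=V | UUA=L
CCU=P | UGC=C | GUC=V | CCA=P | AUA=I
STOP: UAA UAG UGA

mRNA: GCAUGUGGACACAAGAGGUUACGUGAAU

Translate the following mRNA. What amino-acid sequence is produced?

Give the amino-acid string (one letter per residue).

start AUG at pos 2
pos 2: AUG -> M; peptide=M
pos 5: UGG -> W; peptide=MW
pos 8: ACA -> T; peptide=MWT
pos 11: CAA -> Q; peptide=MWTQ
pos 14: GAG -> E; peptide=MWTQE
pos 17: GUU -> V; peptide=MWTQEV
pos 20: ACG -> T; peptide=MWTQEVT
pos 23: UGA -> STOP

Answer: MWTQEVT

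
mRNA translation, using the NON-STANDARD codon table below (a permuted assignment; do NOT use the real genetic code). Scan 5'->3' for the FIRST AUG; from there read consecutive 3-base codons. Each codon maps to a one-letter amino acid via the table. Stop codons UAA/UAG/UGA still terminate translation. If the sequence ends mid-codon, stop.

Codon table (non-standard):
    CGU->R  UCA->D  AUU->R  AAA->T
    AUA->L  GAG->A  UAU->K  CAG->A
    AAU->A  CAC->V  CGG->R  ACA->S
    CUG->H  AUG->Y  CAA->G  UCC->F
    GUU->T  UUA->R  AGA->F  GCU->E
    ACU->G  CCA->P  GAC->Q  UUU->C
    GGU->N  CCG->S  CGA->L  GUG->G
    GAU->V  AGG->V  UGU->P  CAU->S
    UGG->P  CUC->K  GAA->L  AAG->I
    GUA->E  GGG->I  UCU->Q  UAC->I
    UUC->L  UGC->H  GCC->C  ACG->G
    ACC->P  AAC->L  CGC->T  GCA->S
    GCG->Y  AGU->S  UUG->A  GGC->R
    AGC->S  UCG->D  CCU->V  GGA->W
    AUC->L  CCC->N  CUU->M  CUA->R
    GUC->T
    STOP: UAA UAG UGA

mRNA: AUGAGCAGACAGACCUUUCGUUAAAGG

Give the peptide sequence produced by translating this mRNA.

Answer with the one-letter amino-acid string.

start AUG at pos 0
pos 0: AUG -> Y; peptide=Y
pos 3: AGC -> S; peptide=YS
pos 6: AGA -> F; peptide=YSF
pos 9: CAG -> A; peptide=YSFA
pos 12: ACC -> P; peptide=YSFAP
pos 15: UUU -> C; peptide=YSFAPC
pos 18: CGU -> R; peptide=YSFAPCR
pos 21: UAA -> STOP

Answer: YSFAPCR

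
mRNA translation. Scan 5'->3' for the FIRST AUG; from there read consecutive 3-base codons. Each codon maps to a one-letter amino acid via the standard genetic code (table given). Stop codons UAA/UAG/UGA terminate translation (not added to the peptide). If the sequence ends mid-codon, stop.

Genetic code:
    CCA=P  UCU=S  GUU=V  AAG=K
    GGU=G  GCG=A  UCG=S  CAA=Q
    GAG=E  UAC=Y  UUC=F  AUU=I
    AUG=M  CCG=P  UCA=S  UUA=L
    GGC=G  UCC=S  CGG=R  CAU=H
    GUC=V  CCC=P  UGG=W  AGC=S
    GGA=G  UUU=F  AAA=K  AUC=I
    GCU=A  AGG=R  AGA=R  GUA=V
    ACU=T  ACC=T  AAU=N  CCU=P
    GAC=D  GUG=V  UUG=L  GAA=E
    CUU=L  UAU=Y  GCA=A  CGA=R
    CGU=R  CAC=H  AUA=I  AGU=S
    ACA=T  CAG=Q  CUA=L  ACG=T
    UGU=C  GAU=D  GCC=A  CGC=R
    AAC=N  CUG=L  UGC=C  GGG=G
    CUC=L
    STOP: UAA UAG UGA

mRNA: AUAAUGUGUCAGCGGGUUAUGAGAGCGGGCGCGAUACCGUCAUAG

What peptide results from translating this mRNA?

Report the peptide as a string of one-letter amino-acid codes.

start AUG at pos 3
pos 3: AUG -> M; peptide=M
pos 6: UGU -> C; peptide=MC
pos 9: CAG -> Q; peptide=MCQ
pos 12: CGG -> R; peptide=MCQR
pos 15: GUU -> V; peptide=MCQRV
pos 18: AUG -> M; peptide=MCQRVM
pos 21: AGA -> R; peptide=MCQRVMR
pos 24: GCG -> A; peptide=MCQRVMRA
pos 27: GGC -> G; peptide=MCQRVMRAG
pos 30: GCG -> A; peptide=MCQRVMRAGA
pos 33: AUA -> I; peptide=MCQRVMRAGAI
pos 36: CCG -> P; peptide=MCQRVMRAGAIP
pos 39: UCA -> S; peptide=MCQRVMRAGAIPS
pos 42: UAG -> STOP

Answer: MCQRVMRAGAIPS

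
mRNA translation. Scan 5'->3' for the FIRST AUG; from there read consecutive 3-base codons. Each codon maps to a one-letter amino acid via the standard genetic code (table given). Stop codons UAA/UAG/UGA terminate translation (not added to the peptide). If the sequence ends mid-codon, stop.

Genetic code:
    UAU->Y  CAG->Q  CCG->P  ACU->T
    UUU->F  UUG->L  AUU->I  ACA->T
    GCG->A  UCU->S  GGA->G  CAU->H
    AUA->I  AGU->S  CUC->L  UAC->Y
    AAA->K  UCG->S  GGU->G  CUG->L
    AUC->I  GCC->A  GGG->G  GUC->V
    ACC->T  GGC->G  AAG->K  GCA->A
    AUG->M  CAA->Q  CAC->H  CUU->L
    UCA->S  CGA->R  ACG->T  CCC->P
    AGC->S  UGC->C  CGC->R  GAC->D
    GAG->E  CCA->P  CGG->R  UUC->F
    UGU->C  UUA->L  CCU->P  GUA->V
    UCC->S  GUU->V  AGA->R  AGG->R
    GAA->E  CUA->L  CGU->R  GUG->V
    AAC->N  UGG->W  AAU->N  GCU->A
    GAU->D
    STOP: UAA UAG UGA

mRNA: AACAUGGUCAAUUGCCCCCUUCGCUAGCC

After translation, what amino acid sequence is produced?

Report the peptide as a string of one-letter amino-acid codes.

Answer: MVNCPLR

Derivation:
start AUG at pos 3
pos 3: AUG -> M; peptide=M
pos 6: GUC -> V; peptide=MV
pos 9: AAU -> N; peptide=MVN
pos 12: UGC -> C; peptide=MVNC
pos 15: CCC -> P; peptide=MVNCP
pos 18: CUU -> L; peptide=MVNCPL
pos 21: CGC -> R; peptide=MVNCPLR
pos 24: UAG -> STOP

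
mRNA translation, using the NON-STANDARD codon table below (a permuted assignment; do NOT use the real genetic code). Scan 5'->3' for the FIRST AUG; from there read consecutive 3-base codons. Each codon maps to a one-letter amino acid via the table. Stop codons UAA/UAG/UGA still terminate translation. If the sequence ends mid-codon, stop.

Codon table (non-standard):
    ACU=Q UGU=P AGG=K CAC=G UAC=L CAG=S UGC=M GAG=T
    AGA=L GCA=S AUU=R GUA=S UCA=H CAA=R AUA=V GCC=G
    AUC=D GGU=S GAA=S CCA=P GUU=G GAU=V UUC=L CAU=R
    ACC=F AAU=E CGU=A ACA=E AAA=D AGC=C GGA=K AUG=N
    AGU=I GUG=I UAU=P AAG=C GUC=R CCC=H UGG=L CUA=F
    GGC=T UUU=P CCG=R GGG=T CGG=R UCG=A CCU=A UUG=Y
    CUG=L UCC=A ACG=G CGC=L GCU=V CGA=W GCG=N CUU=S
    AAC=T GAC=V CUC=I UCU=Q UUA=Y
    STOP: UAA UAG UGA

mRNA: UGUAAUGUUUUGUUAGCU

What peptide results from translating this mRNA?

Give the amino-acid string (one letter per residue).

Answer: NPP

Derivation:
start AUG at pos 4
pos 4: AUG -> N; peptide=N
pos 7: UUU -> P; peptide=NP
pos 10: UGU -> P; peptide=NPP
pos 13: UAG -> STOP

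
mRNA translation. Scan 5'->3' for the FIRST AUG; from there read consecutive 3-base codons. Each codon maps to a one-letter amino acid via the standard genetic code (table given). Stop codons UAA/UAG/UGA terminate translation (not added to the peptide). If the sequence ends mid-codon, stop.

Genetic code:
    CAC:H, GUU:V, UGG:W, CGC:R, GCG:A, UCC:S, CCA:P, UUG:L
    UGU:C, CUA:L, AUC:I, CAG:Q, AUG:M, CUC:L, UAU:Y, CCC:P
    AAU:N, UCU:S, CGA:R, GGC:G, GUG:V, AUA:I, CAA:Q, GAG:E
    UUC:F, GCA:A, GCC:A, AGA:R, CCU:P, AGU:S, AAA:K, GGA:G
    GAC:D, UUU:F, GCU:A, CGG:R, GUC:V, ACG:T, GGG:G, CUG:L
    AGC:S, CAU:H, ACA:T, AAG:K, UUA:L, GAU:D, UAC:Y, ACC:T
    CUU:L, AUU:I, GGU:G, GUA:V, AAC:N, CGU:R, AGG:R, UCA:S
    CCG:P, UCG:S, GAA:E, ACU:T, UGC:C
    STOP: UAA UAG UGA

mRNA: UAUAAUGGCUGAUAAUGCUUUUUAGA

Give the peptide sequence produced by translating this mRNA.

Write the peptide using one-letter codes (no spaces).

start AUG at pos 4
pos 4: AUG -> M; peptide=M
pos 7: GCU -> A; peptide=MA
pos 10: GAU -> D; peptide=MAD
pos 13: AAU -> N; peptide=MADN
pos 16: GCU -> A; peptide=MADNA
pos 19: UUU -> F; peptide=MADNAF
pos 22: UAG -> STOP

Answer: MADNAF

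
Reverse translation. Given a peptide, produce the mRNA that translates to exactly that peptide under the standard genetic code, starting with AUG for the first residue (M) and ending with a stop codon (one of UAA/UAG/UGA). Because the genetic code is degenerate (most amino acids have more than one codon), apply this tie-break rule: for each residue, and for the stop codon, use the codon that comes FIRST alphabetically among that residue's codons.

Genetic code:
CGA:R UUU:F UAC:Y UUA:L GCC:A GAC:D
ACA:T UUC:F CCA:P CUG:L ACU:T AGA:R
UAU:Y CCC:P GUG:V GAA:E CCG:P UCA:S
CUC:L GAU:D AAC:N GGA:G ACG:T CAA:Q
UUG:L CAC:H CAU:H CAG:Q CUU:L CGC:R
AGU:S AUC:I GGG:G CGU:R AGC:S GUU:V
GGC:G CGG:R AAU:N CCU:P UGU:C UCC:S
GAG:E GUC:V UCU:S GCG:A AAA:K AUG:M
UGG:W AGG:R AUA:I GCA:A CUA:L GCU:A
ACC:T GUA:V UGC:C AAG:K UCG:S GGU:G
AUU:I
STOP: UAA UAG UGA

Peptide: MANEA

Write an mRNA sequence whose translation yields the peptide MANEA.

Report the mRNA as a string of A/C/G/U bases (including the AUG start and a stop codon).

residue 1: M -> AUG (start codon)
residue 2: A codons sorted = GCA,GCC,GCG,GCU -> pick first = GCA
residue 3: N codons sorted = AAC,AAU -> pick first = AAC
residue 4: E codons sorted = GAA,GAG -> pick first = GAA
residue 5: A codons sorted = GCA,GCC,GCG,GCU -> pick first = GCA
terminator: stop codons sorted = UAA,UAG,UGA -> pick first = UAA

Answer: mRNA: AUGGCAAACGAAGCAUAA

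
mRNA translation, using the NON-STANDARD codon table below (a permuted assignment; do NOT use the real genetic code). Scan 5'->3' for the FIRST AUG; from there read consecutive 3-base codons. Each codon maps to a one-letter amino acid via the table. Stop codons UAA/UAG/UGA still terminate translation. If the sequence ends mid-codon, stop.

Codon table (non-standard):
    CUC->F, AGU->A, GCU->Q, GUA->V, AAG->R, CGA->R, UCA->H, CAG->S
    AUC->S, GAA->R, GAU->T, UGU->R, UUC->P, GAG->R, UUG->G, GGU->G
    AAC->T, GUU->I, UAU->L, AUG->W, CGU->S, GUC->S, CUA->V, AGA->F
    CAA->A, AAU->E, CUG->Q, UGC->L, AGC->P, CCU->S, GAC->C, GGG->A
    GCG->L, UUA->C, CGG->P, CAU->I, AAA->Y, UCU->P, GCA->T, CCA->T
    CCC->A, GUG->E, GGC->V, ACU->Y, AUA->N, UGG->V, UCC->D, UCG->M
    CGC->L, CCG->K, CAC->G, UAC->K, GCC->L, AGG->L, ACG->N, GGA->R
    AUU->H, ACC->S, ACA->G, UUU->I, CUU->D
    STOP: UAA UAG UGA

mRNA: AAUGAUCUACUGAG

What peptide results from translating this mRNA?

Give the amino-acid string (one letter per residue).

start AUG at pos 1
pos 1: AUG -> W; peptide=W
pos 4: AUC -> S; peptide=WS
pos 7: UAC -> K; peptide=WSK
pos 10: UGA -> STOP

Answer: WSK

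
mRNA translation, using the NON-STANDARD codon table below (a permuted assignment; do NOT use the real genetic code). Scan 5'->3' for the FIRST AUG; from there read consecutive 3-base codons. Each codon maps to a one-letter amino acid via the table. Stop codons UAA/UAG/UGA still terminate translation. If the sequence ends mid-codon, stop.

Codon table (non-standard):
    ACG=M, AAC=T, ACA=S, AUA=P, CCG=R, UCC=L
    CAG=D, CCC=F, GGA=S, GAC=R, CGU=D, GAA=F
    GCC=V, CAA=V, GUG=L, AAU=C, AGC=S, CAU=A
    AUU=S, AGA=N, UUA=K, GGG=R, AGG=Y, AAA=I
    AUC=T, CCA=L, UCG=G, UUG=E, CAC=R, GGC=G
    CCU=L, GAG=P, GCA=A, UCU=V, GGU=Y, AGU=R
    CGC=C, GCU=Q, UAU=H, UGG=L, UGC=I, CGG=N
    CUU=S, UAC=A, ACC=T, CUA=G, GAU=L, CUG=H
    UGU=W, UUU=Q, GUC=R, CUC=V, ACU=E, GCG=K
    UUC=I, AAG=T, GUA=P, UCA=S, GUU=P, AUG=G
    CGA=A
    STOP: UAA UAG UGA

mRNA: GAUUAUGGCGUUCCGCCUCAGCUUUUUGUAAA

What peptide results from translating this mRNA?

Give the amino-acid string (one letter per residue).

Answer: GKICVSQE

Derivation:
start AUG at pos 4
pos 4: AUG -> G; peptide=G
pos 7: GCG -> K; peptide=GK
pos 10: UUC -> I; peptide=GKI
pos 13: CGC -> C; peptide=GKIC
pos 16: CUC -> V; peptide=GKICV
pos 19: AGC -> S; peptide=GKICVS
pos 22: UUU -> Q; peptide=GKICVSQ
pos 25: UUG -> E; peptide=GKICVSQE
pos 28: UAA -> STOP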